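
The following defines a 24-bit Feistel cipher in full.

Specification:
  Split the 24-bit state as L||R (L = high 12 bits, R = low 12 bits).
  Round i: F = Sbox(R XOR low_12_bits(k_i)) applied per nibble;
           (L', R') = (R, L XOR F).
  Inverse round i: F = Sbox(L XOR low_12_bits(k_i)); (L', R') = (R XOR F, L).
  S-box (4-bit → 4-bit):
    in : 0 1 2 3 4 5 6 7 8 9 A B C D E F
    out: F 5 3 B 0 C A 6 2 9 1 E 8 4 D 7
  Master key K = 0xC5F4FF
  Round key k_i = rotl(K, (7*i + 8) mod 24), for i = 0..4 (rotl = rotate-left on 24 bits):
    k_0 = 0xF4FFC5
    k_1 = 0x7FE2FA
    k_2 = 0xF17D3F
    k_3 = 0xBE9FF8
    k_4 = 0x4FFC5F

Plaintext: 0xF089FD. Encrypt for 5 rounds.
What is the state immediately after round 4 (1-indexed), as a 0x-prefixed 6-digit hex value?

0x63E678

s_0 = plaintext = 0xF089FD
s_1 = Round(s_0, k_0) = 0x9FD5BA
s_2 = Round(s_1, k_1) = 0x5BAFF2
s_3 = Round(s_2, k_2) = 0xFF263E
s_4 = Round(s_3, k_3) = 0x63E678
s_5 = Round(s_4, k_4) = 0x678708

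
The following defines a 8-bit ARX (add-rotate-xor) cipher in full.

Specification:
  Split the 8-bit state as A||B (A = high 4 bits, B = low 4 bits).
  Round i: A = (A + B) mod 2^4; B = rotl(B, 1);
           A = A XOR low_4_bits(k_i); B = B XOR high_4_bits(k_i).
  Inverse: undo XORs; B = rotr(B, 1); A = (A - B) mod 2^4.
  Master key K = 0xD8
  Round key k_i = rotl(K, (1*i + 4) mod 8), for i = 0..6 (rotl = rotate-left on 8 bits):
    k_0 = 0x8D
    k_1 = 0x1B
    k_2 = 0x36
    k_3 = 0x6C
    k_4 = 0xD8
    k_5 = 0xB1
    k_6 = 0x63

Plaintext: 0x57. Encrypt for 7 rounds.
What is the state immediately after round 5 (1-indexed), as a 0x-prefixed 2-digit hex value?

s_0 = plaintext = 0x57
s_1 = Round(s_0, k_0) = 0x16
s_2 = Round(s_1, k_1) = 0xCD
s_3 = Round(s_2, k_2) = 0xF8
s_4 = Round(s_3, k_3) = 0xB7
s_5 = Round(s_4, k_4) = 0xA3
s_6 = Round(s_5, k_5) = 0xCD
s_7 = Round(s_6, k_6) = 0xAD

0xA3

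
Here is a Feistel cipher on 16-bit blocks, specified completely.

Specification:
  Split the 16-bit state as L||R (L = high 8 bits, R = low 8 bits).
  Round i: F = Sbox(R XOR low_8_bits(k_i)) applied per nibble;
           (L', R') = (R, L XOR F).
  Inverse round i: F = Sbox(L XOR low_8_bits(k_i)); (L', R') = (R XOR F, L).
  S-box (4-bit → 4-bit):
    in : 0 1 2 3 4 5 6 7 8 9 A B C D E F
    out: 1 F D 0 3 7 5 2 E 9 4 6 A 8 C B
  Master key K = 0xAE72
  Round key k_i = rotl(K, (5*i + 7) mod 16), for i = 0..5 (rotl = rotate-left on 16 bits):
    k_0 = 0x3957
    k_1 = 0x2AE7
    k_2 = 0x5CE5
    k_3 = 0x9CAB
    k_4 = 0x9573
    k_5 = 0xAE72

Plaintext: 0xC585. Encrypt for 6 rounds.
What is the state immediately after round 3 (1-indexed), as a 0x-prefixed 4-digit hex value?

s_0 = plaintext = 0xC585
s_1 = Round(s_0, k_0) = 0x8548
s_2 = Round(s_1, k_1) = 0x48CE
s_3 = Round(s_2, k_2) = 0xCE9E
s_4 = Round(s_3, k_3) = 0x9EC9
s_5 = Round(s_4, k_4) = 0xC9FA
s_6 = Round(s_5, k_5) = 0xFA27

0xCE9E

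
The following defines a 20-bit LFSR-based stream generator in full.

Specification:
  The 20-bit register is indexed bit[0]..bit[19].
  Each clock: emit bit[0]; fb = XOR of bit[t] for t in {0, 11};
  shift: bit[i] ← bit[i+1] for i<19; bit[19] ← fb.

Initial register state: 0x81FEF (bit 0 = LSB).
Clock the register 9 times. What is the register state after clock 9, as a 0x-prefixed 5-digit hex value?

0x7640F

reg_0 = 0x81FEF
clock 1: out=1, reg = 0x40FF7
clock 2: out=1, reg = 0x207FB
clock 3: out=1, reg = 0x903FD
clock 4: out=1, reg = 0xC81FE
clock 5: out=0, reg = 0x640FF
clock 6: out=1, reg = 0xB207F
clock 7: out=1, reg = 0xD903F
clock 8: out=1, reg = 0xEC81F
clock 9: out=1, reg = 0x7640F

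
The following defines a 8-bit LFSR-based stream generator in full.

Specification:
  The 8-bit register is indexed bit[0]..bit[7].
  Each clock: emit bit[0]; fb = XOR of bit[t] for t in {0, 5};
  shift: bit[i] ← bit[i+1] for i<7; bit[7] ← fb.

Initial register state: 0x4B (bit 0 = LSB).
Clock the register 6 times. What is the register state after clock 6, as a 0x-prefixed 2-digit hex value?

reg_0 = 0x4B
clock 1: out=1, reg = 0xA5
clock 2: out=1, reg = 0x52
clock 3: out=0, reg = 0x29
clock 4: out=1, reg = 0x14
clock 5: out=0, reg = 0x0A
clock 6: out=0, reg = 0x05

0x05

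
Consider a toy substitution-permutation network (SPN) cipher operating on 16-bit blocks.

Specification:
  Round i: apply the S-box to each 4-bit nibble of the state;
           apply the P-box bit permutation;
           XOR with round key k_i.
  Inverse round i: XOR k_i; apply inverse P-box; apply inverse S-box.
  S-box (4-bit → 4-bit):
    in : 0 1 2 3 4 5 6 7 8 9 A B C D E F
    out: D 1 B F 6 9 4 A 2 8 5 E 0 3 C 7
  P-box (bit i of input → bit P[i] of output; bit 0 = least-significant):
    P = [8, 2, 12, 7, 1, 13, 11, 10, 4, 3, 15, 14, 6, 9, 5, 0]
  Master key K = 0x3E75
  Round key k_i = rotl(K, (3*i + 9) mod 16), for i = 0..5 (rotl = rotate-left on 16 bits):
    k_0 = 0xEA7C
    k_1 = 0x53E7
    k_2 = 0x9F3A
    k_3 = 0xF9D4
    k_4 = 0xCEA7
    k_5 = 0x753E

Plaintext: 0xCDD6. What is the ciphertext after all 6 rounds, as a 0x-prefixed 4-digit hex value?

s_0 = plaintext = 0xCDD6
s_1 = Round(s_0, k_0) = 0xDA66
s_2 = Round(s_1, k_1) = 0xC9B7
s_3 = Round(s_2, k_2) = 0xF3BE
s_4 = Round(s_3, k_3) = 0x072C
s_5 = Round(s_4, k_4) = 0xAACC
s_6 = Round(s_5, k_5) = 0xF54E

0xF54E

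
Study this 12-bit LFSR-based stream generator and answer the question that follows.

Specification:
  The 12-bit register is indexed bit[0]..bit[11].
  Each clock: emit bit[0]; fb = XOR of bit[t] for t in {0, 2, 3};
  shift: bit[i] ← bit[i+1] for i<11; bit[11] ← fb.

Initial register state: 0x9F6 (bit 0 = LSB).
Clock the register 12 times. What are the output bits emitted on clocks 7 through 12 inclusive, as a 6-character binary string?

111001

reg_0 = 0x9F6
clock 1: out=0, reg = 0xCFB
clock 2: out=1, reg = 0x67D
clock 3: out=1, reg = 0xB3E
clock 4: out=0, reg = 0x59F
clock 5: out=1, reg = 0xACF
clock 6: out=1, reg = 0xD67
clock 7: out=1, reg = 0x6B3
clock 8: out=1, reg = 0xB59
clock 9: out=1, reg = 0x5AC
clock 10: out=0, reg = 0x2D6
clock 11: out=0, reg = 0x96B
clock 12: out=1, reg = 0x4B5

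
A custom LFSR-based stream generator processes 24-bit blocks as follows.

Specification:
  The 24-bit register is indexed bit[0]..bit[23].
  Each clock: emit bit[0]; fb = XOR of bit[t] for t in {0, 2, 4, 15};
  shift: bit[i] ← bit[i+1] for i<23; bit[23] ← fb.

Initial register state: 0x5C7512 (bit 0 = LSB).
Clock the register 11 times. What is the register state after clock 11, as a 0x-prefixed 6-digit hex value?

reg_0 = 0x5C7512
clock 1: out=0, reg = 0xAE3A89
clock 2: out=1, reg = 0xD71D44
clock 3: out=0, reg = 0xEB8EA2
clock 4: out=0, reg = 0xF5C751
clock 5: out=1, reg = 0xFAE3A8
clock 6: out=0, reg = 0xFD71D4
clock 7: out=0, reg = 0x7EB8EA
clock 8: out=0, reg = 0xBF5C75
clock 9: out=1, reg = 0xDFAE3A
clock 10: out=0, reg = 0x6FD71D
clock 11: out=1, reg = 0x37EB8E

0x37EB8E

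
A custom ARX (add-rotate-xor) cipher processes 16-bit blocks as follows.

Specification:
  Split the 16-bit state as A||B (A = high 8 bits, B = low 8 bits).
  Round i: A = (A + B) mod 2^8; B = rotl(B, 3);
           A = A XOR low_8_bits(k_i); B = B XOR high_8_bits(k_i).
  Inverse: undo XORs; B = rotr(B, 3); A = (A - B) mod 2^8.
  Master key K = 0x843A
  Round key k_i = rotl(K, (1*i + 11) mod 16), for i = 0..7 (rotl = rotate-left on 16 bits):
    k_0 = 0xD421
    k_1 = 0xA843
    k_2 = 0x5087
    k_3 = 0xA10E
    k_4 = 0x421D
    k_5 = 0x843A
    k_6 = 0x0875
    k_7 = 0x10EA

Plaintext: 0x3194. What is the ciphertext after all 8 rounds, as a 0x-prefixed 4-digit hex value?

0xEB6B

s_0 = plaintext = 0x3194
s_1 = Round(s_0, k_0) = 0xE470
s_2 = Round(s_1, k_1) = 0x172B
s_3 = Round(s_2, k_2) = 0xC509
s_4 = Round(s_3, k_3) = 0xC0E9
s_5 = Round(s_4, k_4) = 0xB40D
s_6 = Round(s_5, k_5) = 0xFBEC
s_7 = Round(s_6, k_6) = 0x926F
s_8 = Round(s_7, k_7) = 0xEB6B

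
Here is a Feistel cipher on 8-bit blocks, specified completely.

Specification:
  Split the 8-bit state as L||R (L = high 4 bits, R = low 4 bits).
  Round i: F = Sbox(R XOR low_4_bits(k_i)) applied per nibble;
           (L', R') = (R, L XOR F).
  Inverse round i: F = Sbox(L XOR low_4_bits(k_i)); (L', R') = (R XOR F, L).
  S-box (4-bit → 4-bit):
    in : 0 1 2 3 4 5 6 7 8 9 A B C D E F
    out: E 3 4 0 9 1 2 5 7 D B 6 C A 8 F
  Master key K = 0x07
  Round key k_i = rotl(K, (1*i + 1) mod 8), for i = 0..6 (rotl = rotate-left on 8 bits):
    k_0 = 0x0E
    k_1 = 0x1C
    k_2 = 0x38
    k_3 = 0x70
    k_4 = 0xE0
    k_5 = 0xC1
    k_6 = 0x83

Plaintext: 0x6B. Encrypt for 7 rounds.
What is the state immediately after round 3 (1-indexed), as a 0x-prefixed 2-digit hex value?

s_0 = plaintext = 0x6B
s_1 = Round(s_0, k_0) = 0xB7
s_2 = Round(s_1, k_1) = 0x7D
s_3 = Round(s_2, k_2) = 0xD6
s_4 = Round(s_3, k_3) = 0x6F
s_5 = Round(s_4, k_4) = 0xF9
s_6 = Round(s_5, k_5) = 0x98
s_7 = Round(s_6, k_6) = 0x8F

0xD6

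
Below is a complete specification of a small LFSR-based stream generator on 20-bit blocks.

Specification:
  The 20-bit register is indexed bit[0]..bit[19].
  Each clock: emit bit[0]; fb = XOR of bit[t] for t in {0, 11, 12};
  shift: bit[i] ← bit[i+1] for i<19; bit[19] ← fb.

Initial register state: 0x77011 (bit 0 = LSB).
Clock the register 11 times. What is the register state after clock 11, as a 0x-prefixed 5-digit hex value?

0x110EE

reg_0 = 0x77011
clock 1: out=1, reg = 0x3B808
clock 2: out=0, reg = 0x1DC04
clock 3: out=0, reg = 0x0EE02
clock 4: out=0, reg = 0x87701
clock 5: out=1, reg = 0x43B80
clock 6: out=0, reg = 0x21DC0
clock 7: out=0, reg = 0x10EE0
clock 8: out=0, reg = 0x88770
clock 9: out=0, reg = 0x443B8
clock 10: out=0, reg = 0x221DC
clock 11: out=0, reg = 0x110EE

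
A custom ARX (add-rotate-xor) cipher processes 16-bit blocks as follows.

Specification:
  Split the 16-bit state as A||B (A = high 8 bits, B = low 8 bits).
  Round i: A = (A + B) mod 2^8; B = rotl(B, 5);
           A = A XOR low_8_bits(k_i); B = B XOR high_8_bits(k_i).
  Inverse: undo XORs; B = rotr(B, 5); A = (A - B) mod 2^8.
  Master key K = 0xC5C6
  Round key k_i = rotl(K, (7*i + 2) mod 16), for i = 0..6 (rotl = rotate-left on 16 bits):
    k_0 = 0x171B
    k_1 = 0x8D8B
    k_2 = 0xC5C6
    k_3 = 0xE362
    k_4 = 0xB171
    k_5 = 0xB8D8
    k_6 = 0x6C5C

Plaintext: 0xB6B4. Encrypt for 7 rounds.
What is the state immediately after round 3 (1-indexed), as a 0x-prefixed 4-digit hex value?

s_0 = plaintext = 0xB6B4
s_1 = Round(s_0, k_0) = 0x7181
s_2 = Round(s_1, k_1) = 0x79BD
s_3 = Round(s_2, k_2) = 0xF072
s_4 = Round(s_3, k_3) = 0x00AD
s_5 = Round(s_4, k_4) = 0xDC04
s_6 = Round(s_5, k_5) = 0x3838
s_7 = Round(s_6, k_6) = 0x2C6B

0xF072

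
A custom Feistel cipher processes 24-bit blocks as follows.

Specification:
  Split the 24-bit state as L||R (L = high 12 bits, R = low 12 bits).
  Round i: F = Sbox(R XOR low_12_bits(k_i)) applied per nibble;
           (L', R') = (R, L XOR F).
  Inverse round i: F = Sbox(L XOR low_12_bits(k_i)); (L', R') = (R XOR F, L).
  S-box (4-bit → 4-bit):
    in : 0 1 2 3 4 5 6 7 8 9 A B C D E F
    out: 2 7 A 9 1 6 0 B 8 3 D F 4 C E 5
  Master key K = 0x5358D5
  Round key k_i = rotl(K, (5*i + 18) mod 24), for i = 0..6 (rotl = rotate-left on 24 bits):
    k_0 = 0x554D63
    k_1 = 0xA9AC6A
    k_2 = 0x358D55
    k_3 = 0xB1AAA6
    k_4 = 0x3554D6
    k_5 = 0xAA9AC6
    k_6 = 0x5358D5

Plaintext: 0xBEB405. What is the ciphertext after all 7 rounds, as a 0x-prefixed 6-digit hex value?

s_0 = plaintext = 0xBEB405
s_1 = Round(s_0, k_0) = 0x4058EB
s_2 = Round(s_1, k_1) = 0x8EB582
s_3 = Round(s_2, k_2) = 0x582020
s_4 = Round(s_3, k_3) = 0x020802
s_5 = Round(s_4, k_4) = 0x8024E1
s_6 = Round(s_5, k_5) = 0x4E16A9
s_7 = Round(s_6, k_6) = 0x6A9A55

0x6A9A55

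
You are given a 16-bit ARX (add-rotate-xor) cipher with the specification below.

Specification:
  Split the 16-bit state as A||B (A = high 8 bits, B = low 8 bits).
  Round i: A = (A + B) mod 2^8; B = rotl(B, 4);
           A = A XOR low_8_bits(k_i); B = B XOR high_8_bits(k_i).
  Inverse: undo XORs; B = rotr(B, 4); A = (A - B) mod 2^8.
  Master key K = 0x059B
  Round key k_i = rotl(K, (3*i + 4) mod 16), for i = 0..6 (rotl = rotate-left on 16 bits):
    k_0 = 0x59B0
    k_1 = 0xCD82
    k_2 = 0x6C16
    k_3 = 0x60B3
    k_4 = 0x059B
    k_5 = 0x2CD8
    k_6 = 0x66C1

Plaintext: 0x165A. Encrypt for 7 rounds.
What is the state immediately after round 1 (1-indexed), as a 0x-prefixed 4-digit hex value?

s_0 = plaintext = 0x165A
s_1 = Round(s_0, k_0) = 0xC0FC
s_2 = Round(s_1, k_1) = 0x3E02
s_3 = Round(s_2, k_2) = 0x564C
s_4 = Round(s_3, k_3) = 0x11A4
s_5 = Round(s_4, k_4) = 0x2E4F
s_6 = Round(s_5, k_5) = 0xA5D8
s_7 = Round(s_6, k_6) = 0xBCEB

0xC0FC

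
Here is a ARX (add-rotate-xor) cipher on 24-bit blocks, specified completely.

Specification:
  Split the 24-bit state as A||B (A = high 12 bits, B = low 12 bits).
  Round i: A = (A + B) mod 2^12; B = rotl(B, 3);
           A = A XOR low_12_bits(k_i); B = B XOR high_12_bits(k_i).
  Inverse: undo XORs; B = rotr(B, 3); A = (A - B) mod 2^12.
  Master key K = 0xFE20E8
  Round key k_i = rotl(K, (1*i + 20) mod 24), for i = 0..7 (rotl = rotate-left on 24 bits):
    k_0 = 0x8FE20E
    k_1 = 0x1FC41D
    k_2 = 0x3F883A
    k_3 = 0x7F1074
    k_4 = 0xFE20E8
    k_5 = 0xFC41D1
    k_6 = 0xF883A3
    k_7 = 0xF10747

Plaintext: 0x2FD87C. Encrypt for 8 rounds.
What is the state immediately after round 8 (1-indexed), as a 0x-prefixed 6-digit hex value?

0x20B5C0

s_0 = plaintext = 0x2FD87C
s_1 = Round(s_0, k_0) = 0x977B1A
s_2 = Round(s_1, k_1) = 0x08C929
s_3 = Round(s_2, k_2) = 0x18FAB4
s_4 = Round(s_3, k_3) = 0xC37254
s_5 = Round(s_4, k_4) = 0xE63D43
s_6 = Round(s_5, k_5) = 0xA775DA
s_7 = Round(s_6, k_6) = 0x3F215A
s_8 = Round(s_7, k_7) = 0x20B5C0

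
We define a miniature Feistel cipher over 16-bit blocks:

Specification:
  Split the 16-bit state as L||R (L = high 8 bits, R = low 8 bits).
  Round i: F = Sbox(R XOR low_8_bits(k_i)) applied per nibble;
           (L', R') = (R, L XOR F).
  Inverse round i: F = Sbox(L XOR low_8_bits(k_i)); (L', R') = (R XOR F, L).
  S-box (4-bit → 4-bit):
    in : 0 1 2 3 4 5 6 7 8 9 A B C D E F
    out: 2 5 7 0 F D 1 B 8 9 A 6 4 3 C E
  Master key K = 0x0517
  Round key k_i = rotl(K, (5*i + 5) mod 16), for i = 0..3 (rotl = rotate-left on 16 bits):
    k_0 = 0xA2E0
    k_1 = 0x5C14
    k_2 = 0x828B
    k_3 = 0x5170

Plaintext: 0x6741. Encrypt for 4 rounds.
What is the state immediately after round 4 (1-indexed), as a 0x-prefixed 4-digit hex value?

s_0 = plaintext = 0x6741
s_1 = Round(s_0, k_0) = 0x41C2
s_2 = Round(s_1, k_1) = 0xC270
s_3 = Round(s_2, k_2) = 0x7024
s_4 = Round(s_3, k_3) = 0x24AF

0x24AF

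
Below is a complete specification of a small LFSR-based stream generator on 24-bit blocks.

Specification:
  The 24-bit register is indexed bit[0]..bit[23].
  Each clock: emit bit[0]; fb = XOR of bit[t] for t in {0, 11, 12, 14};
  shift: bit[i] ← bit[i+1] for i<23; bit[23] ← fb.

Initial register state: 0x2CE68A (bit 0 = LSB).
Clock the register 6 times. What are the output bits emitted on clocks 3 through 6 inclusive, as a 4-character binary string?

0100

reg_0 = 0x2CE68A
clock 1: out=0, reg = 0x967345
clock 2: out=1, reg = 0xCB39A2
clock 3: out=0, reg = 0x659CD1
clock 4: out=1, reg = 0xB2CE68
clock 5: out=0, reg = 0x596734
clock 6: out=0, reg = 0xACB39A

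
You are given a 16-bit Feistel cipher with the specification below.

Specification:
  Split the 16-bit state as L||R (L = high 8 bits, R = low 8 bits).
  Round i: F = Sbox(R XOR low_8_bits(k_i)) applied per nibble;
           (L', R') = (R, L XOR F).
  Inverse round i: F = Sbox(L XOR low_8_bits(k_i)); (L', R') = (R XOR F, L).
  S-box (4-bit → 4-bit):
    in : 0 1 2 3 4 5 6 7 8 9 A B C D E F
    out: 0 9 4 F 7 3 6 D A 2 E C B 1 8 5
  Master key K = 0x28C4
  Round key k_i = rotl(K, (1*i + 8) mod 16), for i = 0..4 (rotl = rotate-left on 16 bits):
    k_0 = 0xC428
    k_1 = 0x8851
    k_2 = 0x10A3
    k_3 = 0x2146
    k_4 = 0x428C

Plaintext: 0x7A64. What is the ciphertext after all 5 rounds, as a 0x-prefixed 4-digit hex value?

0xCA2A

s_0 = plaintext = 0x7A64
s_1 = Round(s_0, k_0) = 0x6401
s_2 = Round(s_1, k_1) = 0x0154
s_3 = Round(s_2, k_2) = 0x545C
s_4 = Round(s_3, k_3) = 0x5CCA
s_5 = Round(s_4, k_4) = 0xCA2A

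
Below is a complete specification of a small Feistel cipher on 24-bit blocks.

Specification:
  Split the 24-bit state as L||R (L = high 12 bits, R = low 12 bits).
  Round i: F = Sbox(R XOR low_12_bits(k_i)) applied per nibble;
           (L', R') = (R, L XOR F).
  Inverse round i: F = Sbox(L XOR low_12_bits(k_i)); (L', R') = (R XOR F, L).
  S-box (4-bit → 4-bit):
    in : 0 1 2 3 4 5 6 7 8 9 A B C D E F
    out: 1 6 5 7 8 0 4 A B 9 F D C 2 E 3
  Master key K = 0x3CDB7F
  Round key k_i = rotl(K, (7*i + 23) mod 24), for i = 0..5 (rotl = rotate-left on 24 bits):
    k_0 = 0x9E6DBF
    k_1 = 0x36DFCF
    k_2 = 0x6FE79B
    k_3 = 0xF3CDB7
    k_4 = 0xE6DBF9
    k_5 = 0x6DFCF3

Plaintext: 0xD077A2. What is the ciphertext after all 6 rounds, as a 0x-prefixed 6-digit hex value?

s_0 = plaintext = 0xD077A2
s_1 = Round(s_0, k_0) = 0x7A2265
s_2 = Round(s_1, k_1) = 0x26555D
s_3 = Round(s_2, k_2) = 0x55D7A1
s_4 = Round(s_3, k_3) = 0x7A1A39
s_5 = Round(s_4, k_4) = 0xA39160
s_6 = Round(s_5, k_5) = 0x1608AE

0x1608AE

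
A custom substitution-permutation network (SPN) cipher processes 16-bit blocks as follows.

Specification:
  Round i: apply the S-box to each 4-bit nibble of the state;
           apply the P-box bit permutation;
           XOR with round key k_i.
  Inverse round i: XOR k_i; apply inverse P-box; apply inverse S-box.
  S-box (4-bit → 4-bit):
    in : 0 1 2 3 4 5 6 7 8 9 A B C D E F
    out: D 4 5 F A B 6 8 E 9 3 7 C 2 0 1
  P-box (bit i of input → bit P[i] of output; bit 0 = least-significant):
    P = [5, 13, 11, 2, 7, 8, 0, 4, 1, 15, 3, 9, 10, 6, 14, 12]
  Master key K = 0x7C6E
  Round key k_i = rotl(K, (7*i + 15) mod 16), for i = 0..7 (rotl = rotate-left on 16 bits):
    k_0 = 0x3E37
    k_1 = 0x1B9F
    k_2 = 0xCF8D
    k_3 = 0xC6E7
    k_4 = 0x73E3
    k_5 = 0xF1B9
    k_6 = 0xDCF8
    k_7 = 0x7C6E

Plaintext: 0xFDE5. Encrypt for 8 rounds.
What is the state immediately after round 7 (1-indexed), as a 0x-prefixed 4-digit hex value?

s_0 = plaintext = 0xFDE5
s_1 = Round(s_0, k_0) = 0x9A13
s_2 = Round(s_1, k_1) = 0xA7B8
s_3 = Round(s_2, k_2) = 0xE048
s_4 = Round(s_3, k_3) = 0xEDF9
s_5 = Round(s_4, k_4) = 0xF347
s_6 = Round(s_5, k_5) = 0x76A7
s_7 = Round(s_6, k_6) = 0x4D74
s_8 = Round(s_7, k_7) = 0xCC3A

0x4D74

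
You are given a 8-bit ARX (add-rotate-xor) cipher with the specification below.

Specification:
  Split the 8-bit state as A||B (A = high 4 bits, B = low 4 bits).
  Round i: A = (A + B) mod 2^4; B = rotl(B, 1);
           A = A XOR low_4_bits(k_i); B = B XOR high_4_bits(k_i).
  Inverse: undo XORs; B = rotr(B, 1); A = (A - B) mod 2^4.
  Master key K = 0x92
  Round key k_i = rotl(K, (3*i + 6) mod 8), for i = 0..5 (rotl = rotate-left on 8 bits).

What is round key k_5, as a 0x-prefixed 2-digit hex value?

0x52

K = 0x92
k_0 = rotl(K, (3*0+6) mod 8) = rotl(K, 6) = 0xA4
k_1 = rotl(K, (3*1+6) mod 8) = rotl(K, 1) = 0x25
k_2 = rotl(K, (3*2+6) mod 8) = rotl(K, 4) = 0x29
k_3 = rotl(K, (3*3+6) mod 8) = rotl(K, 7) = 0x49
k_4 = rotl(K, (3*4+6) mod 8) = rotl(K, 2) = 0x4A
k_5 = rotl(K, (3*5+6) mod 8) = rotl(K, 5) = 0x52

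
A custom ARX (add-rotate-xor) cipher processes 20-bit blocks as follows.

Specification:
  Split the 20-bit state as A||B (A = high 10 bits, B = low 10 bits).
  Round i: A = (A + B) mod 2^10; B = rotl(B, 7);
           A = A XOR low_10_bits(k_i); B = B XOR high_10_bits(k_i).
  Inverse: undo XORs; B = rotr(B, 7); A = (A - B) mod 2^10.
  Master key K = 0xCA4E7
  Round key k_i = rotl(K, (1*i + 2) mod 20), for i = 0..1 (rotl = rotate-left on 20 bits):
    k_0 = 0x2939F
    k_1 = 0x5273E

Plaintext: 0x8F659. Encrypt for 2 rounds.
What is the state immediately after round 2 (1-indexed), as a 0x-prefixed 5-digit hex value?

s_0 = plaintext = 0x8F659
s_1 = Round(s_0, k_0) = 0xC246F
s_2 = Round(s_1, k_1) = 0x11AC4

0x11AC4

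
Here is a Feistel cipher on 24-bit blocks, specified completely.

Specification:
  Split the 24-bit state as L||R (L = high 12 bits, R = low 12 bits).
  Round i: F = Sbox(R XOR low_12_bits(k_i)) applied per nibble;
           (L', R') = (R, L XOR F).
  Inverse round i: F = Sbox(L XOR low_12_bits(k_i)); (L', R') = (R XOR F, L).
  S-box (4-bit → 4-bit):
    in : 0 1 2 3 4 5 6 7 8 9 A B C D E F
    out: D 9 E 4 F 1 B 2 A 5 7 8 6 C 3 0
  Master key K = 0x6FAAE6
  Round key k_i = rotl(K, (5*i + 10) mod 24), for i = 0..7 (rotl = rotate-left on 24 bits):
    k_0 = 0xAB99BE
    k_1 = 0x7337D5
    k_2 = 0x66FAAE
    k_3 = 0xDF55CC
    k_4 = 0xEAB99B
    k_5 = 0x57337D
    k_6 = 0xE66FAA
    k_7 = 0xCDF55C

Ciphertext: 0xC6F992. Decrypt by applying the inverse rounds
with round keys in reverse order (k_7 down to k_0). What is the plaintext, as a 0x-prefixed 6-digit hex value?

0xA8E4FF

s_0 = ciphertext = 0xC6F992
s_1 = InvRound(s_0, k_7) = 0xCD6C6F
s_2 = InvRound(s_1, k_6) = 0x849CD6
s_3 = InvRound(s_2, k_5) = 0x499849
s_4 = InvRound(s_3, k_4) = 0x497499
s_5 = InvRound(s_4, k_3) = 0xD81497
s_6 = InvRound(s_5, k_2) = 0x677D81
s_7 = InvRound(s_6, k_1) = 0x4FF677
s_8 = InvRound(s_7, k_0) = 0xA8E4FF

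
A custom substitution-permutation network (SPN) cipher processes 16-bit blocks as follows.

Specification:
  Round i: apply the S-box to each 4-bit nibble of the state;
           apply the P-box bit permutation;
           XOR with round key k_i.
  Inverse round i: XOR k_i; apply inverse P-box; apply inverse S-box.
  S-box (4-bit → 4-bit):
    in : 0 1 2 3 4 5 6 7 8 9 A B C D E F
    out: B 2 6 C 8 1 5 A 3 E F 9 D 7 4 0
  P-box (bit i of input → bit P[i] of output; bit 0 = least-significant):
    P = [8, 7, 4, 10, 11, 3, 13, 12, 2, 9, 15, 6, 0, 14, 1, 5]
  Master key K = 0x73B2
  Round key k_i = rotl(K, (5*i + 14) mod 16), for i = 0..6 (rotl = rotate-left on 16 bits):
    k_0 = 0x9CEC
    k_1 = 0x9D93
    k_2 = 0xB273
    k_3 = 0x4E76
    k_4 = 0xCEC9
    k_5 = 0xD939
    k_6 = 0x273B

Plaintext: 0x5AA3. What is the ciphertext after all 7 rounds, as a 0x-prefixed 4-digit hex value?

s_0 = plaintext = 0x5AA3
s_1 = Round(s_0, k_0) = 0x22B1
s_2 = Round(s_1, k_1) = 0x4711
s_3 = Round(s_2, k_2) = 0xB09B
s_4 = Round(s_3, k_3) = 0x791B
s_5 = Round(s_4, k_4) = 0x09A1
s_6 = Round(s_5, k_5) = 0x23D0
s_7 = Round(s_6, k_6) = 0xCAF1

0xCAF1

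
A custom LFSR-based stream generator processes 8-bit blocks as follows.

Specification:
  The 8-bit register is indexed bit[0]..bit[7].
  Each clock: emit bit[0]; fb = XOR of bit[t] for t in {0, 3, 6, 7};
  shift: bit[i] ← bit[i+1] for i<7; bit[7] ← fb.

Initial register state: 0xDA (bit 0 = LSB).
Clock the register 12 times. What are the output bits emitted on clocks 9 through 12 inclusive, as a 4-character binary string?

reg_0 = 0xDA
clock 1: out=0, reg = 0xED
clock 2: out=1, reg = 0x76
clock 3: out=0, reg = 0xBB
clock 4: out=1, reg = 0xDD
clock 5: out=1, reg = 0x6E
clock 6: out=0, reg = 0x37
clock 7: out=1, reg = 0x9B
clock 8: out=1, reg = 0xCD
clock 9: out=1, reg = 0x66
clock 10: out=0, reg = 0xB3
clock 11: out=1, reg = 0x59
clock 12: out=1, reg = 0xAC

1011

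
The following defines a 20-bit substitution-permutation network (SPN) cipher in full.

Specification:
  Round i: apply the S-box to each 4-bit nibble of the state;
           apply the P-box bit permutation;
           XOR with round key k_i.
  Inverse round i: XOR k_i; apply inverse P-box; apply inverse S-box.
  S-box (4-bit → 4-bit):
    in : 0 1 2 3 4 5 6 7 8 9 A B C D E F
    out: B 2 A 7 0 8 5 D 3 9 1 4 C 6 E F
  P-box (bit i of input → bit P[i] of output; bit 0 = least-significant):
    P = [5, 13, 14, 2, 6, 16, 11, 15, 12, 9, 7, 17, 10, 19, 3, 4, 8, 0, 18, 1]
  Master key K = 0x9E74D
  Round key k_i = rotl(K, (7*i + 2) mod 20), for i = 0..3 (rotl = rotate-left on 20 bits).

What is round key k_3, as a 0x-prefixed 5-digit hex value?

K = 0x9E74D
k_0 = rotl(K, (7*0+2) mod 20) = rotl(K, 2) = 0x79D36
k_1 = rotl(K, (7*1+2) mod 20) = rotl(K, 9) = 0xE9B3C
k_2 = rotl(K, (7*2+2) mod 20) = rotl(K, 16) = 0xD9E74
k_3 = rotl(K, (7*3+2) mod 20) = rotl(K, 3) = 0xF3A6C

0xF3A6C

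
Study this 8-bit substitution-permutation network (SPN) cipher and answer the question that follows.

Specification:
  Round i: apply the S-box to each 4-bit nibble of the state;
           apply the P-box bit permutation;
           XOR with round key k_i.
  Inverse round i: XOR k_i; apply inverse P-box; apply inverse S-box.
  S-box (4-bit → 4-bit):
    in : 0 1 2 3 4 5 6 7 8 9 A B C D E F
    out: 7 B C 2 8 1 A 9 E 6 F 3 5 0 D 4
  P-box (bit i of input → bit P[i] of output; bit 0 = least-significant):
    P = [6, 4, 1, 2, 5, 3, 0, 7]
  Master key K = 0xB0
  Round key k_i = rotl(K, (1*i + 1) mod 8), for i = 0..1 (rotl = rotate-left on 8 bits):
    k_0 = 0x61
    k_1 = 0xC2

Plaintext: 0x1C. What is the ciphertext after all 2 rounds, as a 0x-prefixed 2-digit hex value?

s_0 = plaintext = 0x1C
s_1 = Round(s_0, k_0) = 0x8B
s_2 = Round(s_1, k_1) = 0x1B

0x1B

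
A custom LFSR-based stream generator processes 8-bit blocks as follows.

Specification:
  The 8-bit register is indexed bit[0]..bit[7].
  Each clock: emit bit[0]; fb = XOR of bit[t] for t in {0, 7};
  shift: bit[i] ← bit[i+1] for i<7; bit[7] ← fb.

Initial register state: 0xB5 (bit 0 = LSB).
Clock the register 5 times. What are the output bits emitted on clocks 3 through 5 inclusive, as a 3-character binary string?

reg_0 = 0xB5
clock 1: out=1, reg = 0x5A
clock 2: out=0, reg = 0x2D
clock 3: out=1, reg = 0x96
clock 4: out=0, reg = 0xCB
clock 5: out=1, reg = 0x65

101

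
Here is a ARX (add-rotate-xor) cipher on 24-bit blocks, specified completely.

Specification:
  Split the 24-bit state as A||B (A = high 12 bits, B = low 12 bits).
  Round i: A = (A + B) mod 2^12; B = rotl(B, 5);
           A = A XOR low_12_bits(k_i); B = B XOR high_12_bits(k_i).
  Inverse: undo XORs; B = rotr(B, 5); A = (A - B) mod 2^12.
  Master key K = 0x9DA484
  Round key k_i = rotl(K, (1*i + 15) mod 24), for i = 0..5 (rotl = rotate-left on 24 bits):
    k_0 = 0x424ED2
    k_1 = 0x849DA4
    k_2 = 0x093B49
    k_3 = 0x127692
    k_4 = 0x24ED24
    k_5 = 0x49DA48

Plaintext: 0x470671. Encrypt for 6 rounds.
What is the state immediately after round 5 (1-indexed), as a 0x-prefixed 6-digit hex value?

s_0 = plaintext = 0x470671
s_1 = Round(s_0, k_0) = 0x433A08
s_2 = Round(s_1, k_1) = 0x39F95D
s_3 = Round(s_2, k_2) = 0x7B5B21
s_4 = Round(s_3, k_3) = 0x444511
s_5 = Round(s_4, k_4) = 0x471064
s_6 = Round(s_5, k_5) = 0xE9D81D

0x471064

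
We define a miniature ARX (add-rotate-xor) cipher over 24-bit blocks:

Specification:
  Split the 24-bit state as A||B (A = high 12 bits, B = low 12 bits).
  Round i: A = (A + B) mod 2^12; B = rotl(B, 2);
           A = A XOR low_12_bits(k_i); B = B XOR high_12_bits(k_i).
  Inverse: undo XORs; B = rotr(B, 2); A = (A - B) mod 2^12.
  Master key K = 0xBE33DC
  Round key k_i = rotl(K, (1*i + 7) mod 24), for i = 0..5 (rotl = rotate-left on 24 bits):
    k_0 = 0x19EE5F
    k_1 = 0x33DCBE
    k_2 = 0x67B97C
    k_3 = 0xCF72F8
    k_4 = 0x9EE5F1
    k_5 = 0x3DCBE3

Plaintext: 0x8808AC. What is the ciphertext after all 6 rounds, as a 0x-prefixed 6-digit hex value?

s_0 = plaintext = 0x8808AC
s_1 = Round(s_0, k_0) = 0xF7332C
s_2 = Round(s_1, k_1) = 0xE21F8D
s_3 = Round(s_2, k_2) = 0x4D284C
s_4 = Round(s_3, k_3) = 0xFE6DC5
s_5 = Round(s_4, k_4) = 0x85AEF9
s_6 = Round(s_5, k_5) = 0xCB083B

0xCB083B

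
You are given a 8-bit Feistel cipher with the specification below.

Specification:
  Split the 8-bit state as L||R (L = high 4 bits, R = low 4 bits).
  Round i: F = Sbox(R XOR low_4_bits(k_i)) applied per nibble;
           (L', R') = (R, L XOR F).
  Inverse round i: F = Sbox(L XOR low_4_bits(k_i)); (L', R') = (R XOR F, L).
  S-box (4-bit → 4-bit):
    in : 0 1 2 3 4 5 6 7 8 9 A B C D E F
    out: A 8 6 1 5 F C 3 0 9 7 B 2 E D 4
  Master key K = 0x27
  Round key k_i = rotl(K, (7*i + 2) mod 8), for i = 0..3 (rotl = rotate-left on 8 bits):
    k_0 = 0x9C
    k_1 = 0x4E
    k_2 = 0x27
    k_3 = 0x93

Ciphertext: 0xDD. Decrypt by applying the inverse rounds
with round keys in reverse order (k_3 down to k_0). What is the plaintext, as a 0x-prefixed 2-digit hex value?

s_0 = ciphertext = 0xDD
s_1 = InvRound(s_0, k_3) = 0x0D
s_2 = InvRound(s_1, k_2) = 0xE0
s_3 = InvRound(s_2, k_1) = 0xAE
s_4 = InvRound(s_3, k_0) = 0x2A

0x2A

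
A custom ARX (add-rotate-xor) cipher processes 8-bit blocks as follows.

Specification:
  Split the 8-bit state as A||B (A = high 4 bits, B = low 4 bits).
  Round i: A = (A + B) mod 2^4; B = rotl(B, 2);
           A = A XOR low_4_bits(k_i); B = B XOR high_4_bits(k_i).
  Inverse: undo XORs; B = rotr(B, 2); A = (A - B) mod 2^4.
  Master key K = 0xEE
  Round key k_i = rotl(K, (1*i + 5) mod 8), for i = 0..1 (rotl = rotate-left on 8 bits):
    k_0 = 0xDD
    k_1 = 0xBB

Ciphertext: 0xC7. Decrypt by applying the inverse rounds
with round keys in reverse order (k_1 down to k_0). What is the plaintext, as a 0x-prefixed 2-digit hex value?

s_0 = ciphertext = 0xC7
s_1 = InvRound(s_0, k_1) = 0x43
s_2 = InvRound(s_1, k_0) = 0xEB

0xEB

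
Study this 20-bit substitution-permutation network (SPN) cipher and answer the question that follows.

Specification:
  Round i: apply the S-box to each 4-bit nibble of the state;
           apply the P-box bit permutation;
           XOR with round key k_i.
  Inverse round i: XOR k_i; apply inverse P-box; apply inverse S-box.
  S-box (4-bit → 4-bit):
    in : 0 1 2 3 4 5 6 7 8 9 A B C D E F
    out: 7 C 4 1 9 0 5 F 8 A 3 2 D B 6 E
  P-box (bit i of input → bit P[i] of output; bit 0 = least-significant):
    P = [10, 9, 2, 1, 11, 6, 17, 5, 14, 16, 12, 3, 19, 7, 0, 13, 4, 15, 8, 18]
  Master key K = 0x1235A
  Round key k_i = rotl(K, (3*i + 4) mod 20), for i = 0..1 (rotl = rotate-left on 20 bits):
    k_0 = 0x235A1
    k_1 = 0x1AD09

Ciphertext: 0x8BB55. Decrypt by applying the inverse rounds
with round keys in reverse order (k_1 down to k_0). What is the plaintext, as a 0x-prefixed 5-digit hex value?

s_0 = ciphertext = 0x8BB55
s_1 = InvRound(s_0, k_1) = 0x33FB0
s_2 = InvRound(s_1, k_0) = 0x32B3B

0x32B3B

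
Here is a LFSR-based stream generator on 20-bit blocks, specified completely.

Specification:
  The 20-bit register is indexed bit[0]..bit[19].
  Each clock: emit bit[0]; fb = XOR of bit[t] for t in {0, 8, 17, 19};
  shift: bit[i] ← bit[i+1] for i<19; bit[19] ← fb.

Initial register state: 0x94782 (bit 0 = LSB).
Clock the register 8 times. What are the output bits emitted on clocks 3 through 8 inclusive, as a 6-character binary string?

reg_0 = 0x94782
clock 1: out=0, reg = 0x4A3C1
clock 2: out=1, reg = 0x251E0
clock 3: out=0, reg = 0x128F0
clock 4: out=0, reg = 0x09478
clock 5: out=0, reg = 0x04A3C
clock 6: out=0, reg = 0x0251E
clock 7: out=0, reg = 0x8128F
clock 8: out=1, reg = 0x40947

000001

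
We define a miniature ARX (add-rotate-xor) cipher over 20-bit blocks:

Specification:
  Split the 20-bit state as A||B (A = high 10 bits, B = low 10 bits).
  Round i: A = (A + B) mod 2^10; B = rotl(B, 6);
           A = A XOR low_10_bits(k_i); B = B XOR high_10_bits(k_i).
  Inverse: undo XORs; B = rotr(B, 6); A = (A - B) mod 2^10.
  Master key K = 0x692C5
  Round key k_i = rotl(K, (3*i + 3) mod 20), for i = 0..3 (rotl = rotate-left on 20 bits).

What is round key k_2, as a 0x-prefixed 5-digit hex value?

0x58AD2

K = 0x692C5
k_0 = rotl(K, (3*0+3) mod 20) = rotl(K, 3) = 0x4962B
k_1 = rotl(K, (3*1+3) mod 20) = rotl(K, 6) = 0x4B15A
k_2 = rotl(K, (3*2+3) mod 20) = rotl(K, 9) = 0x58AD2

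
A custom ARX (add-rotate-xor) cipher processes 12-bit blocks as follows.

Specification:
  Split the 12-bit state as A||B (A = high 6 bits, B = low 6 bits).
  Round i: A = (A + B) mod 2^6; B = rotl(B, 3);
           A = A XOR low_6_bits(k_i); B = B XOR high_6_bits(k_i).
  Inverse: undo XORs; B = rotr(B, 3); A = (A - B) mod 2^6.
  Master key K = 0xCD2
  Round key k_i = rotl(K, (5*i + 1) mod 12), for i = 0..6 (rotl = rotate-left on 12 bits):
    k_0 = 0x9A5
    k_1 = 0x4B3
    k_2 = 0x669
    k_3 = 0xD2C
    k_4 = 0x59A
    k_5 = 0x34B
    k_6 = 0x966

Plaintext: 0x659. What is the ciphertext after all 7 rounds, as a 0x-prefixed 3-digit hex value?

0x9DA

s_0 = plaintext = 0x659
s_1 = Round(s_0, k_0) = 0x5ED
s_2 = Round(s_1, k_1) = 0xDFF
s_3 = Round(s_2, k_2) = 0x7E6
s_4 = Round(s_3, k_3) = 0xA40
s_5 = Round(s_4, k_4) = 0xCD6
s_6 = Round(s_5, k_5) = 0x0BF
s_7 = Round(s_6, k_6) = 0x9DA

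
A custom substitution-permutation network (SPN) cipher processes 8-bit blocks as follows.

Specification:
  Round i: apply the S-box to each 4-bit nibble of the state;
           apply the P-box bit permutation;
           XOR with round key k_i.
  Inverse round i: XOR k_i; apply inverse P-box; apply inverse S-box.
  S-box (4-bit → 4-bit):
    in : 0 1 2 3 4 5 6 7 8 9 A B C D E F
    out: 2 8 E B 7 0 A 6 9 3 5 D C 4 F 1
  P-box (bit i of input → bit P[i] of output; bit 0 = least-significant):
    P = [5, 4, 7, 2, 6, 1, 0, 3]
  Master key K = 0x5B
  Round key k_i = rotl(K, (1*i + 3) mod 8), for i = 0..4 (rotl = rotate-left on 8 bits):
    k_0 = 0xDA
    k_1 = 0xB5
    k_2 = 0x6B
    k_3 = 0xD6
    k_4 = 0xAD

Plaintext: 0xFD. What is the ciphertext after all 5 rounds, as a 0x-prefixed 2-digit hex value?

0xDC

s_0 = plaintext = 0xFD
s_1 = Round(s_0, k_0) = 0x1A
s_2 = Round(s_1, k_1) = 0x1D
s_3 = Round(s_2, k_2) = 0xE3
s_4 = Round(s_3, k_3) = 0xA9
s_5 = Round(s_4, k_4) = 0xDC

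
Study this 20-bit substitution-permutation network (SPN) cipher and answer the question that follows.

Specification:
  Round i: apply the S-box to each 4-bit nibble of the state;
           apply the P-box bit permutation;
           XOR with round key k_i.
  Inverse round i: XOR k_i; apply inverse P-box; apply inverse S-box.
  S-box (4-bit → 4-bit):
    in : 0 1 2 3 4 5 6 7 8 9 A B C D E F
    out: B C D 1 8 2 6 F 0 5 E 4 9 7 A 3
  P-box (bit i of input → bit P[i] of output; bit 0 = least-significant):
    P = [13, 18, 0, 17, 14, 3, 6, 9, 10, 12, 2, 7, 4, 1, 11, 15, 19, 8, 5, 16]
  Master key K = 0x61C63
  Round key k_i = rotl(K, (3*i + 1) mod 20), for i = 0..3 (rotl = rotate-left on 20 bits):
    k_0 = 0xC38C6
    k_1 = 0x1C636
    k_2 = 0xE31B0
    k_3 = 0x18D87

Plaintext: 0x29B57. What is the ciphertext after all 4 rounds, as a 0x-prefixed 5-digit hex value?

0xA89AB

s_0 = plaintext = 0x29B57
s_1 = Round(s_0, k_0) = 0x310FB
s_2 = Round(s_1, k_1) = 0x91ABF
s_3 = Round(s_2, k_2) = 0x28954
s_4 = Round(s_3, k_3) = 0xA89AB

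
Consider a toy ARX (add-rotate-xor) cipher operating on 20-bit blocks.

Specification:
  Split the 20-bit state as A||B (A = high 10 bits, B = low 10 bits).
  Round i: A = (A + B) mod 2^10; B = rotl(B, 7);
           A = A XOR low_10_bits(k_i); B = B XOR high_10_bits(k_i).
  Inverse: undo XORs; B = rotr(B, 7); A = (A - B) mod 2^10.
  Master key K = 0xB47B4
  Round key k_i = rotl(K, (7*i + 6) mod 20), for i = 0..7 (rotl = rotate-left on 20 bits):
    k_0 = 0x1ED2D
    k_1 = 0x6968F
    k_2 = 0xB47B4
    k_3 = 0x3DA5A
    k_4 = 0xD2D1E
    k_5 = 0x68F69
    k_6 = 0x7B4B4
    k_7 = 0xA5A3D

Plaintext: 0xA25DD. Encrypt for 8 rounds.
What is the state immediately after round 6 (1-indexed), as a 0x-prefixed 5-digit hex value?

s_0 = plaintext = 0xA25DD
s_1 = Round(s_0, k_0) = 0x52EC0
s_2 = Round(s_1, k_1) = 0xA11FD
s_3 = Round(s_2, k_2) = 0xCD46E
s_4 = Round(s_3, k_3) = 0x7E7FB
s_5 = Round(s_4, k_4) = 0x3AAB4
s_6 = Round(s_5, k_5) = 0x3DFF5
s_7 = Round(s_6, k_6) = 0x16313
s_8 = Round(s_7, k_7) = 0x55B74

0x3DFF5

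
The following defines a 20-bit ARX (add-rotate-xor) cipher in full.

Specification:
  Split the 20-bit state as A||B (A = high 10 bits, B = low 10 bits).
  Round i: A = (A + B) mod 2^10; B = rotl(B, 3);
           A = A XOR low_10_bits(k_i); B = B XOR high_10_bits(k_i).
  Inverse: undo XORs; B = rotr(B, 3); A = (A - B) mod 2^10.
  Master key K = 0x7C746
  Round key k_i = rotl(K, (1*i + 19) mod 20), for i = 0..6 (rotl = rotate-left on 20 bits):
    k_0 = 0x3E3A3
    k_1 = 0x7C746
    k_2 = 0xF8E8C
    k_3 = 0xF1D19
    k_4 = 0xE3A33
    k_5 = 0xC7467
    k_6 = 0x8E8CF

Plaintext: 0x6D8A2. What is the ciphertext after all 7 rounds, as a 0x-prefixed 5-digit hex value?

0x6BA55

s_0 = plaintext = 0x6D8A2
s_1 = Round(s_0, k_0) = 0x7EDE9
s_2 = Round(s_1, k_1) = 0x28ABA
s_3 = Round(s_2, k_2) = 0x74236
s_4 = Round(s_3, k_3) = 0x47E73
s_5 = Round(s_4, k_4) = 0x68412
s_6 = Round(s_5, k_5) = 0x7538D
s_7 = Round(s_6, k_6) = 0x6BA55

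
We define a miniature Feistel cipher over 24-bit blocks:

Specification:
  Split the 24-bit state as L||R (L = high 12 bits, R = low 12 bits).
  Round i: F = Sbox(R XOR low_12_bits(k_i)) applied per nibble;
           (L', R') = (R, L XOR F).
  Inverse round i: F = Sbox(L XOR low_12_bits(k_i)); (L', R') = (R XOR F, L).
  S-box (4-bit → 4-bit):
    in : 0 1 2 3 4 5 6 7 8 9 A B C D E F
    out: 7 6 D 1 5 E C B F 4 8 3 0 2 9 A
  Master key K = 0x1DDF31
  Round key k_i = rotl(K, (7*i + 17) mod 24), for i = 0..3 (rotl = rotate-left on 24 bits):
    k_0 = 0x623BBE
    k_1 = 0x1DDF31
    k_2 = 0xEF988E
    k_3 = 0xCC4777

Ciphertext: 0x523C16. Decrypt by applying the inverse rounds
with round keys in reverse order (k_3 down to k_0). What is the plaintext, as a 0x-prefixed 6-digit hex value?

s_0 = ciphertext = 0x523C16
s_1 = InvRound(s_0, k_3) = 0x1F3523
s_2 = InvRound(s_1, k_2) = 0x1911F3
s_3 = InvRound(s_2, k_1) = 0x874191
s_4 = InvRound(s_3, k_0) = 0x099874

0x099874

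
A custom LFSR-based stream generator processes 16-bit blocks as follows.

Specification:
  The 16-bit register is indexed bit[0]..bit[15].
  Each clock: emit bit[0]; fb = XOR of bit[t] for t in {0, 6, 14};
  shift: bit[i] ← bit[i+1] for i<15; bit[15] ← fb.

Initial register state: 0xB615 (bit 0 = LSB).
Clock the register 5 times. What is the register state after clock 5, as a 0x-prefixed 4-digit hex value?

0x1DB0

reg_0 = 0xB615
clock 1: out=1, reg = 0xDB0A
clock 2: out=0, reg = 0xED85
clock 3: out=1, reg = 0x76C2
clock 4: out=0, reg = 0x3B61
clock 5: out=1, reg = 0x1DB0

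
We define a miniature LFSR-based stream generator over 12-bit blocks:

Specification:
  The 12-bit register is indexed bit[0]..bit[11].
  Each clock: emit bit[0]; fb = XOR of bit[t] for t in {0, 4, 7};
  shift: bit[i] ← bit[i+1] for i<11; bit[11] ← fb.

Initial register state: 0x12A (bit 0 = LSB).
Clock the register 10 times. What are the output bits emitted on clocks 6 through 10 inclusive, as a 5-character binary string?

10010

reg_0 = 0x12A
clock 1: out=0, reg = 0x095
clock 2: out=1, reg = 0x84A
clock 3: out=0, reg = 0x425
clock 4: out=1, reg = 0xA12
clock 5: out=0, reg = 0xD09
clock 6: out=1, reg = 0xE84
clock 7: out=0, reg = 0xF42
clock 8: out=0, reg = 0x7A1
clock 9: out=1, reg = 0x3D0
clock 10: out=0, reg = 0x1E8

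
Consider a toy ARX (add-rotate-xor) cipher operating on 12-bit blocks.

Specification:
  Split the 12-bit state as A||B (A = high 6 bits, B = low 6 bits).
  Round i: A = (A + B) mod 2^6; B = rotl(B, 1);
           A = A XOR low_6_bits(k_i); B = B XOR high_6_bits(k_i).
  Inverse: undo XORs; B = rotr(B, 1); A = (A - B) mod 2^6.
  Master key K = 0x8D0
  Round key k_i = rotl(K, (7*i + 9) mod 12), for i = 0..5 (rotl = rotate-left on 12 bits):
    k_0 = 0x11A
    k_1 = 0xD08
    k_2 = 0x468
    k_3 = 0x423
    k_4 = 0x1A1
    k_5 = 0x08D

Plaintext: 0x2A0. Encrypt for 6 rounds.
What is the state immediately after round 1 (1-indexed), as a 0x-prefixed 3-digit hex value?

s_0 = plaintext = 0x2A0
s_1 = Round(s_0, k_0) = 0xC05
s_2 = Round(s_1, k_1) = 0xF7E
s_3 = Round(s_2, k_2) = 0x4EC
s_4 = Round(s_3, k_3) = 0x709
s_5 = Round(s_4, k_4) = 0x114
s_6 = Round(s_5, k_5) = 0x56A

0xC05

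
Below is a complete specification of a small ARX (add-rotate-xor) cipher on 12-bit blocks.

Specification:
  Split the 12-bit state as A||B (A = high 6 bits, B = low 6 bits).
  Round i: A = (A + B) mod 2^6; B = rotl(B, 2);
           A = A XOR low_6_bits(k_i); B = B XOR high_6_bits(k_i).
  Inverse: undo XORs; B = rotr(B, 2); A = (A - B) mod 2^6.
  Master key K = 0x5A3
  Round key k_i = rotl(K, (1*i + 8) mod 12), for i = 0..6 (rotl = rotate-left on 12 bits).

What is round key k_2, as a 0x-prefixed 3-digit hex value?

K = 0x5A3
k_0 = rotl(K, (1*0+8) mod 12) = rotl(K, 8) = 0x35A
k_1 = rotl(K, (1*1+8) mod 12) = rotl(K, 9) = 0x6B4
k_2 = rotl(K, (1*2+8) mod 12) = rotl(K, 10) = 0xD68

0xD68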